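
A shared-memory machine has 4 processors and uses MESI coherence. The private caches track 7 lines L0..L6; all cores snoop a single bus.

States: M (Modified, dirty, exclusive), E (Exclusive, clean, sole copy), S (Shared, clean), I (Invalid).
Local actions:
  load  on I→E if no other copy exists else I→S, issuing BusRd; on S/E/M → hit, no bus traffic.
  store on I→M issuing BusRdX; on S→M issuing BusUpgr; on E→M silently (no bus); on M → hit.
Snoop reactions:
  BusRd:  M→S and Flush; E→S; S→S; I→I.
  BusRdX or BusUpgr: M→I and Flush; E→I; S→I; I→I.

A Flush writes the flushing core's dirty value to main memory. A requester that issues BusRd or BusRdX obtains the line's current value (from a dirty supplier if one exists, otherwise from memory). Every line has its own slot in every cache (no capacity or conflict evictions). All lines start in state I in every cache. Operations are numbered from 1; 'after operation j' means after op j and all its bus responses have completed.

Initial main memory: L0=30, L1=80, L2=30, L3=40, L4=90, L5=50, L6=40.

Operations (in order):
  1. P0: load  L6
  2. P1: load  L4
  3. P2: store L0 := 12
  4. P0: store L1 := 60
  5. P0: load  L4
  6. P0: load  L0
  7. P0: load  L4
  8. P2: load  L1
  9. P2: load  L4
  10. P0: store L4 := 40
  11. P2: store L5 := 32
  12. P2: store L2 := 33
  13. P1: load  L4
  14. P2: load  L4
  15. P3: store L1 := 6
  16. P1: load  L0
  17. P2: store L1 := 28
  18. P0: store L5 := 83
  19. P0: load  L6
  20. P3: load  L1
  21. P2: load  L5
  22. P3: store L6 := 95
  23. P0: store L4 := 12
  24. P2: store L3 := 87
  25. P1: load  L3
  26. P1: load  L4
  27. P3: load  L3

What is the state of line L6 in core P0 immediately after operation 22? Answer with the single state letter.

[1] P0: load  L6 | P0:E(40), P1:I, P2:I, P3:I | bus: BusRd
[2] P1: load  L4 | P0:I, P1:E(90), P2:I, P3:I | bus: BusRd
[3] P2: store L0 := 12 | P0:I, P1:I, P2:M(12), P3:I | bus: BusRdX
[4] P0: store L1 := 60 | P0:M(60), P1:I, P2:I, P3:I | bus: BusRdX
[5] P0: load  L4 | P0:S(90), P1:S(90), P2:I, P3:I | bus: BusRd
[6] P0: load  L0 | P0:S(12), P1:I, P2:S(12), P3:I | bus: BusRd,Flush
[7] P0: load  L4 | P0:S(90), P1:S(90), P2:I, P3:I | bus: none
[8] P2: load  L1 | P0:S(60), P1:I, P2:S(60), P3:I | bus: BusRd,Flush
[9] P2: load  L4 | P0:S(90), P1:S(90), P2:S(90), P3:I | bus: BusRd
[10] P0: store L4 := 40 | P0:M(40), P1:I, P2:I, P3:I | bus: BusUpgr
[11] P2: store L5 := 32 | P0:I, P1:I, P2:M(32), P3:I | bus: BusRdX
[12] P2: store L2 := 33 | P0:I, P1:I, P2:M(33), P3:I | bus: BusRdX
[13] P1: load  L4 | P0:S(40), P1:S(40), P2:I, P3:I | bus: BusRd,Flush
[14] P2: load  L4 | P0:S(40), P1:S(40), P2:S(40), P3:I | bus: BusRd
[15] P3: store L1 := 6 | P0:I, P1:I, P2:I, P3:M(6) | bus: BusRdX
[16] P1: load  L0 | P0:S(12), P1:S(12), P2:S(12), P3:I | bus: BusRd
[17] P2: store L1 := 28 | P0:I, P1:I, P2:M(28), P3:I | bus: BusRdX,Flush
[18] P0: store L5 := 83 | P0:M(83), P1:I, P2:I, P3:I | bus: BusRdX,Flush
[19] P0: load  L6 | P0:E(40), P1:I, P2:I, P3:I | bus: none
[20] P3: load  L1 | P0:I, P1:I, P2:S(28), P3:S(28) | bus: BusRd,Flush
[21] P2: load  L5 | P0:S(83), P1:I, P2:S(83), P3:I | bus: BusRd,Flush
[22] P3: store L6 := 95 | P0:I, P1:I, P2:I, P3:M(95) | bus: BusRdX
[23] P0: store L4 := 12 | P0:M(12), P1:I, P2:I, P3:I | bus: BusUpgr
[24] P2: store L3 := 87 | P0:I, P1:I, P2:M(87), P3:I | bus: BusRdX
[25] P1: load  L3 | P0:I, P1:S(87), P2:S(87), P3:I | bus: BusRd,Flush
[26] P1: load  L4 | P0:S(12), P1:S(12), P2:I, P3:I | bus: BusRd,Flush
[27] P3: load  L3 | P0:I, P1:S(87), P2:S(87), P3:S(87) | bus: BusRd

state = I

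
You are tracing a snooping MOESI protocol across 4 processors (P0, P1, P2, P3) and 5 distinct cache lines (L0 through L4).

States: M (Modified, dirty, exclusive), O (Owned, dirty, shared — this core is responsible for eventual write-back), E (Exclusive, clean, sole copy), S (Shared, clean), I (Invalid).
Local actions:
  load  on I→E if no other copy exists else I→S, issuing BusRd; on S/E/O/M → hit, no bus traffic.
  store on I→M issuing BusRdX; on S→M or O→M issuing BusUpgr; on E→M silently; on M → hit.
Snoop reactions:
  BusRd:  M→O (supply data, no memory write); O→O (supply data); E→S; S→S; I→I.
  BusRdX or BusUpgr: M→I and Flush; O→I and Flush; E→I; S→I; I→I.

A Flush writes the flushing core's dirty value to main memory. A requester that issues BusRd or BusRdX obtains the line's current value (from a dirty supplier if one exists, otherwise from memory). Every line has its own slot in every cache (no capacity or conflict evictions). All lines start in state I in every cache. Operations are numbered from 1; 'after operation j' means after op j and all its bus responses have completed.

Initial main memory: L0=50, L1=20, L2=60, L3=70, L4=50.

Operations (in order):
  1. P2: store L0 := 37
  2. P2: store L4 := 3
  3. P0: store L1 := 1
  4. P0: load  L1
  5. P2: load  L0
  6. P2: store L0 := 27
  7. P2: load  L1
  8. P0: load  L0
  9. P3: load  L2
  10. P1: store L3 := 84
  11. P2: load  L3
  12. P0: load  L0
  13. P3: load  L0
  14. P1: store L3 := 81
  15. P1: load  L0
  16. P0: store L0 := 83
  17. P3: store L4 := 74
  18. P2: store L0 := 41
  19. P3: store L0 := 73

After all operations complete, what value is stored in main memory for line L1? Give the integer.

memory[L1] = 20

  op1 P2: store L0 := 37 → I/I/M/I on L0; bus BusRdX; mem=50
  op2 P2: store L4 := 3 → I/I/M/I on L4; bus BusRdX; mem=50
  op3 P0: store L1 := 1 → M/I/I/I on L1; bus BusRdX; mem=20
  op4 P0: load  L1 → M/I/I/I on L1; bus (none); mem=20
  op5 P2: load  L0 → I/I/M/I on L0; bus (none); mem=50
  op6 P2: store L0 := 27 → I/I/M/I on L0; bus (none); mem=50
  op7 P2: load  L1 → O/I/S/I on L1; bus BusRd; mem=20
  op8 P0: load  L0 → S/I/O/I on L0; bus BusRd; mem=50
  op9 P3: load  L2 → I/I/I/E on L2; bus BusRd; mem=60
  op10 P1: store L3 := 84 → I/M/I/I on L3; bus BusRdX; mem=70
  op11 P2: load  L3 → I/O/S/I on L3; bus BusRd; mem=70
  op12 P0: load  L0 → S/I/O/I on L0; bus (none); mem=50
  op13 P3: load  L0 → S/I/O/S on L0; bus BusRd; mem=50
  op14 P1: store L3 := 81 → I/M/I/I on L3; bus BusUpgr; mem=70
  op15 P1: load  L0 → S/S/O/S on L0; bus BusRd; mem=50
  op16 P0: store L0 := 83 → M/I/I/I on L0; bus BusUpgr Flush; mem=27
  op17 P3: store L4 := 74 → I/I/I/M on L4; bus BusRdX Flush; mem=3
  op18 P2: store L0 := 41 → I/I/M/I on L0; bus BusRdX Flush; mem=83
  op19 P3: store L0 := 73 → I/I/I/M on L0; bus BusRdX Flush; mem=41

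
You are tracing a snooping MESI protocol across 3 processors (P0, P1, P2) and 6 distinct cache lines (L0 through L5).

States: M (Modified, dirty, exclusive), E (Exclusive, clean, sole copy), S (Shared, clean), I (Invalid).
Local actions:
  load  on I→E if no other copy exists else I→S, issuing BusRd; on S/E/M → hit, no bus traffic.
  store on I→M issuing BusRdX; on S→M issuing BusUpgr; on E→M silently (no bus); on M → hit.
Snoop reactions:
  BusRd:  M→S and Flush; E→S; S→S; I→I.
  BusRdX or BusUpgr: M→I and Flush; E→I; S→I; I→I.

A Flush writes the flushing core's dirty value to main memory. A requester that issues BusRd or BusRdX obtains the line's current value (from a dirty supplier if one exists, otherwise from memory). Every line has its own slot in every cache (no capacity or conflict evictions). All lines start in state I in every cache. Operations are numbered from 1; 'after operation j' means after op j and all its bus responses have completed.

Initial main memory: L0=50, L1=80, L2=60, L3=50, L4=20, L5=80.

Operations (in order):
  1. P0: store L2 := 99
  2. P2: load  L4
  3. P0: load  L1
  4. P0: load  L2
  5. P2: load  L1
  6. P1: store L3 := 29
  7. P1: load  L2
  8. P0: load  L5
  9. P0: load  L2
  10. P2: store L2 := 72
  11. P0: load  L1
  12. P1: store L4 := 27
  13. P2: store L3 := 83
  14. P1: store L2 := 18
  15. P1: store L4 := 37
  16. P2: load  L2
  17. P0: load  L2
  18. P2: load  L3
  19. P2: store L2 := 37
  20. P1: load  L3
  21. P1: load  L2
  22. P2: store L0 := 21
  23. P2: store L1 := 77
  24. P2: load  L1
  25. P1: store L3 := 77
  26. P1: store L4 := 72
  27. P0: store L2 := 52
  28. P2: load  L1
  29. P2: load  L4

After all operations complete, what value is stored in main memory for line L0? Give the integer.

step 1: P0: store L2 := 99  ⟶  MII  (L2)  txn=BusRdX  M[L2]=60
step 2: P2: load  L4  ⟶  IIE  (L4)  txn=BusRd  M[L4]=20
step 3: P0: load  L1  ⟶  EII  (L1)  txn=BusRd  M[L1]=80
step 4: P0: load  L2  ⟶  MII  (L2)  txn=∅  M[L2]=60
step 5: P2: load  L1  ⟶  SIS  (L1)  txn=BusRd  M[L1]=80
step 6: P1: store L3 := 29  ⟶  IMI  (L3)  txn=BusRdX  M[L3]=50
step 7: P1: load  L2  ⟶  SSI  (L2)  txn=BusRd+Flush  M[L2]=99
step 8: P0: load  L5  ⟶  EII  (L5)  txn=BusRd  M[L5]=80
step 9: P0: load  L2  ⟶  SSI  (L2)  txn=∅  M[L2]=99
step 10: P2: store L2 := 72  ⟶  IIM  (L2)  txn=BusRdX  M[L2]=99
step 11: P0: load  L1  ⟶  SIS  (L1)  txn=∅  M[L1]=80
step 12: P1: store L4 := 27  ⟶  IMI  (L4)  txn=BusRdX  M[L4]=20
step 13: P2: store L3 := 83  ⟶  IIM  (L3)  txn=BusRdX+Flush  M[L3]=29
step 14: P1: store L2 := 18  ⟶  IMI  (L2)  txn=BusRdX+Flush  M[L2]=72
step 15: P1: store L4 := 37  ⟶  IMI  (L4)  txn=∅  M[L4]=20
step 16: P2: load  L2  ⟶  ISS  (L2)  txn=BusRd+Flush  M[L2]=18
step 17: P0: load  L2  ⟶  SSS  (L2)  txn=BusRd  M[L2]=18
step 18: P2: load  L3  ⟶  IIM  (L3)  txn=∅  M[L3]=29
step 19: P2: store L2 := 37  ⟶  IIM  (L2)  txn=BusUpgr  M[L2]=18
step 20: P1: load  L3  ⟶  ISS  (L3)  txn=BusRd+Flush  M[L3]=83
step 21: P1: load  L2  ⟶  ISS  (L2)  txn=BusRd+Flush  M[L2]=37
step 22: P2: store L0 := 21  ⟶  IIM  (L0)  txn=BusRdX  M[L0]=50
step 23: P2: store L1 := 77  ⟶  IIM  (L1)  txn=BusUpgr  M[L1]=80
step 24: P2: load  L1  ⟶  IIM  (L1)  txn=∅  M[L1]=80
step 25: P1: store L3 := 77  ⟶  IMI  (L3)  txn=BusUpgr  M[L3]=83
step 26: P1: store L4 := 72  ⟶  IMI  (L4)  txn=∅  M[L4]=20
step 27: P0: store L2 := 52  ⟶  MII  (L2)  txn=BusRdX  M[L2]=37
step 28: P2: load  L1  ⟶  IIM  (L1)  txn=∅  M[L1]=80
step 29: P2: load  L4  ⟶  ISS  (L4)  txn=BusRd+Flush  M[L4]=72

memory[L0] = 50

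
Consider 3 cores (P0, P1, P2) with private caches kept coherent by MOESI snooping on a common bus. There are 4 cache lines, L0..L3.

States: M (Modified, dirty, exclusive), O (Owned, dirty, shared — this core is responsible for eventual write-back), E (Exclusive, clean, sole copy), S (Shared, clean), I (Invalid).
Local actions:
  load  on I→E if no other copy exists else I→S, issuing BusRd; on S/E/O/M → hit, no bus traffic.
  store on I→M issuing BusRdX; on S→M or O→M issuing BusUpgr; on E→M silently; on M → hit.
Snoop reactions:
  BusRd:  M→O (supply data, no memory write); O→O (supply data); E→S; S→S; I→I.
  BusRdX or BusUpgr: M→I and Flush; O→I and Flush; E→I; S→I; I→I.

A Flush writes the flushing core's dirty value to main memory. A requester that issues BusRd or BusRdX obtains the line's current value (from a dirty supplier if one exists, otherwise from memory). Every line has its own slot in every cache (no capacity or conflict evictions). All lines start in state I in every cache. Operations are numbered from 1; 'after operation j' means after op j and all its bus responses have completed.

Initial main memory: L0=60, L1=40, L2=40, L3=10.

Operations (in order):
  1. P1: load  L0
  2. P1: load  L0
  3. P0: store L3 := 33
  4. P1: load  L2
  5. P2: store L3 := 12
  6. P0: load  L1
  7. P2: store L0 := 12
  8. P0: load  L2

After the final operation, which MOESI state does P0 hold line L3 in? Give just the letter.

state = I

[1] P1: load  L0 | P0:I, P1:E(60), P2:I | bus: BusRd
[2] P1: load  L0 | P0:I, P1:E(60), P2:I | bus: none
[3] P0: store L3 := 33 | P0:M(33), P1:I, P2:I | bus: BusRdX
[4] P1: load  L2 | P0:I, P1:E(40), P2:I | bus: BusRd
[5] P2: store L3 := 12 | P0:I, P1:I, P2:M(12) | bus: BusRdX,Flush
[6] P0: load  L1 | P0:E(40), P1:I, P2:I | bus: BusRd
[7] P2: store L0 := 12 | P0:I, P1:I, P2:M(12) | bus: BusRdX
[8] P0: load  L2 | P0:S(40), P1:S(40), P2:I | bus: BusRd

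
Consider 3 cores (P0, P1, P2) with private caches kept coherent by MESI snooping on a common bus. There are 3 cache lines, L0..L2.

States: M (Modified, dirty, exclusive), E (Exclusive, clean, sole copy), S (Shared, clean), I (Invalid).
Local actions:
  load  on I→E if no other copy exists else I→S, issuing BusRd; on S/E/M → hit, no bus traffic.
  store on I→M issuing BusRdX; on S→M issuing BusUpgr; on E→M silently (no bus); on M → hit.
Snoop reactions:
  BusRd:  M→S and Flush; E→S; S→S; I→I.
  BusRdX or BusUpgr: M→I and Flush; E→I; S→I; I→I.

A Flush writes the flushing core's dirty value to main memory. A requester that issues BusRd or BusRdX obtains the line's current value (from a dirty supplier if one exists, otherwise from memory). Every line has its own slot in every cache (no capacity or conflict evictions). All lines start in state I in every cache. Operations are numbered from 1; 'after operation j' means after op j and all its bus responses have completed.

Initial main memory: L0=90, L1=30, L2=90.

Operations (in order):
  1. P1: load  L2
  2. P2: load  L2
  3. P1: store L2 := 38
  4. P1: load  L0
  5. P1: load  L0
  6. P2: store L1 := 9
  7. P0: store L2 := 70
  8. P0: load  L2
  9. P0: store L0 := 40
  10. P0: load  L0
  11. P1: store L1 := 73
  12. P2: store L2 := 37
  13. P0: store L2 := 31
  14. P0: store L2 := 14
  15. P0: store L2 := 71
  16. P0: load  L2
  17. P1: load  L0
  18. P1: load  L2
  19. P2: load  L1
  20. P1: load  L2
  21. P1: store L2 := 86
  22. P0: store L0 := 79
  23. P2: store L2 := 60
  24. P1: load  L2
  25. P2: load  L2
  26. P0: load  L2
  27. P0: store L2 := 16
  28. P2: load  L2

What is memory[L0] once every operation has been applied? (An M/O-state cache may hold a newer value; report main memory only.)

1. P1: load  L2  bus=[BusRd]  L2: P0=I P1=E P2=I  mem[L2]=90
2. P2: load  L2  bus=[BusRd]  L2: P0=I P1=S P2=S  mem[L2]=90
3. P1: store L2 := 38  bus=[BusUpgr]  L2: P0=I P1=M P2=I  mem[L2]=90
4. P1: load  L0  bus=[BusRd]  L0: P0=I P1=E P2=I  mem[L0]=90
5. P1: load  L0  bus=[-]  L0: P0=I P1=E P2=I  mem[L0]=90
6. P2: store L1 := 9  bus=[BusRdX]  L1: P0=I P1=I P2=M  mem[L1]=30
7. P0: store L2 := 70  bus=[BusRdX,Flush]  L2: P0=M P1=I P2=I  mem[L2]=38
8. P0: load  L2  bus=[-]  L2: P0=M P1=I P2=I  mem[L2]=38
9. P0: store L0 := 40  bus=[BusRdX]  L0: P0=M P1=I P2=I  mem[L0]=90
10. P0: load  L0  bus=[-]  L0: P0=M P1=I P2=I  mem[L0]=90
11. P1: store L1 := 73  bus=[BusRdX,Flush]  L1: P0=I P1=M P2=I  mem[L1]=9
12. P2: store L2 := 37  bus=[BusRdX,Flush]  L2: P0=I P1=I P2=M  mem[L2]=70
13. P0: store L2 := 31  bus=[BusRdX,Flush]  L2: P0=M P1=I P2=I  mem[L2]=37
14. P0: store L2 := 14  bus=[-]  L2: P0=M P1=I P2=I  mem[L2]=37
15. P0: store L2 := 71  bus=[-]  L2: P0=M P1=I P2=I  mem[L2]=37
16. P0: load  L2  bus=[-]  L2: P0=M P1=I P2=I  mem[L2]=37
17. P1: load  L0  bus=[BusRd,Flush]  L0: P0=S P1=S P2=I  mem[L0]=40
18. P1: load  L2  bus=[BusRd,Flush]  L2: P0=S P1=S P2=I  mem[L2]=71
19. P2: load  L1  bus=[BusRd,Flush]  L1: P0=I P1=S P2=S  mem[L1]=73
20. P1: load  L2  bus=[-]  L2: P0=S P1=S P2=I  mem[L2]=71
21. P1: store L2 := 86  bus=[BusUpgr]  L2: P0=I P1=M P2=I  mem[L2]=71
22. P0: store L0 := 79  bus=[BusUpgr]  L0: P0=M P1=I P2=I  mem[L0]=40
23. P2: store L2 := 60  bus=[BusRdX,Flush]  L2: P0=I P1=I P2=M  mem[L2]=86
24. P1: load  L2  bus=[BusRd,Flush]  L2: P0=I P1=S P2=S  mem[L2]=60
25. P2: load  L2  bus=[-]  L2: P0=I P1=S P2=S  mem[L2]=60
26. P0: load  L2  bus=[BusRd]  L2: P0=S P1=S P2=S  mem[L2]=60
27. P0: store L2 := 16  bus=[BusUpgr]  L2: P0=M P1=I P2=I  mem[L2]=60
28. P2: load  L2  bus=[BusRd,Flush]  L2: P0=S P1=I P2=S  mem[L2]=16

memory[L0] = 40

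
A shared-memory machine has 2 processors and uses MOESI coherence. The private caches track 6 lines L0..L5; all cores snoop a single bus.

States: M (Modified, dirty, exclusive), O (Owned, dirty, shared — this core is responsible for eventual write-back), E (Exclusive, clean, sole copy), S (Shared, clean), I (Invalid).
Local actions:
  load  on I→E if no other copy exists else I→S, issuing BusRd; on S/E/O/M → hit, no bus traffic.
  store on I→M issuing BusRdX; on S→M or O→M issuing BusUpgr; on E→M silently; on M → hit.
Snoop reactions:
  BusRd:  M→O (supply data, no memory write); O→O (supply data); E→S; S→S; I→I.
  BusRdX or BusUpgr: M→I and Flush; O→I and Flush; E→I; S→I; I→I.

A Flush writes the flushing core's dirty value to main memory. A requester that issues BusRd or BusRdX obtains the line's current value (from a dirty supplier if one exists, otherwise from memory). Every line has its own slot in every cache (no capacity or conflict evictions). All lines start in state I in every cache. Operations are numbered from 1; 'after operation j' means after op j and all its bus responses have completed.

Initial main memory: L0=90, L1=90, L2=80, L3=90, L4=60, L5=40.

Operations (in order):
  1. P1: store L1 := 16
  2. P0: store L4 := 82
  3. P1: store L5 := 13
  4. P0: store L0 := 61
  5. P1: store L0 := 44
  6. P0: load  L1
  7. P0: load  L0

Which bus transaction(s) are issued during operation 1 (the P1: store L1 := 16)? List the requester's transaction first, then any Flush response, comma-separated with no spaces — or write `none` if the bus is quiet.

1. P1: store L1 := 16  bus=[BusRdX]  L1: P0=I P1=M  mem[L1]=90
2. P0: store L4 := 82  bus=[BusRdX]  L4: P0=M P1=I  mem[L4]=60
3. P1: store L5 := 13  bus=[BusRdX]  L5: P0=I P1=M  mem[L5]=40
4. P0: store L0 := 61  bus=[BusRdX]  L0: P0=M P1=I  mem[L0]=90
5. P1: store L0 := 44  bus=[BusRdX,Flush]  L0: P0=I P1=M  mem[L0]=61
6. P0: load  L1  bus=[BusRd]  L1: P0=S P1=O  mem[L1]=90
7. P0: load  L0  bus=[BusRd]  L0: P0=S P1=O  mem[L0]=61

bus = BusRdX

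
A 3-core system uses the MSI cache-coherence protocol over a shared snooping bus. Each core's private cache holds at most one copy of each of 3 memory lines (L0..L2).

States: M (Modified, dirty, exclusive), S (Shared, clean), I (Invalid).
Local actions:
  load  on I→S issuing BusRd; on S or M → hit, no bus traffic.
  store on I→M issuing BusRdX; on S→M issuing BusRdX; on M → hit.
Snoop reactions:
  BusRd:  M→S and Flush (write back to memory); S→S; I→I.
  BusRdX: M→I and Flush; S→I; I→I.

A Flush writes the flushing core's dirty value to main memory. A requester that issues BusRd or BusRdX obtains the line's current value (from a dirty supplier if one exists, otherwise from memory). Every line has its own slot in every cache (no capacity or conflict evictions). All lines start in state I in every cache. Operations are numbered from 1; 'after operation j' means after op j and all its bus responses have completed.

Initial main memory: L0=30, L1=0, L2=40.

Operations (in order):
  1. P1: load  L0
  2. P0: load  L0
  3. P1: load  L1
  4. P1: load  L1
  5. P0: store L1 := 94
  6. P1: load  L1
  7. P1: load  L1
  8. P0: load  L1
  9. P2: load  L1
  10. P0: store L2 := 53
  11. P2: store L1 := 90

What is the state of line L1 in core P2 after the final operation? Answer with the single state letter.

state = M

  op1 P1: load  L0 → I/S/I on L0; bus BusRd; mem=30
  op2 P0: load  L0 → S/S/I on L0; bus BusRd; mem=30
  op3 P1: load  L1 → I/S/I on L1; bus BusRd; mem=0
  op4 P1: load  L1 → I/S/I on L1; bus (none); mem=0
  op5 P0: store L1 := 94 → M/I/I on L1; bus BusRdX; mem=0
  op6 P1: load  L1 → S/S/I on L1; bus BusRd Flush; mem=94
  op7 P1: load  L1 → S/S/I on L1; bus (none); mem=94
  op8 P0: load  L1 → S/S/I on L1; bus (none); mem=94
  op9 P2: load  L1 → S/S/S on L1; bus BusRd; mem=94
  op10 P0: store L2 := 53 → M/I/I on L2; bus BusRdX; mem=40
  op11 P2: store L1 := 90 → I/I/M on L1; bus BusRdX; mem=94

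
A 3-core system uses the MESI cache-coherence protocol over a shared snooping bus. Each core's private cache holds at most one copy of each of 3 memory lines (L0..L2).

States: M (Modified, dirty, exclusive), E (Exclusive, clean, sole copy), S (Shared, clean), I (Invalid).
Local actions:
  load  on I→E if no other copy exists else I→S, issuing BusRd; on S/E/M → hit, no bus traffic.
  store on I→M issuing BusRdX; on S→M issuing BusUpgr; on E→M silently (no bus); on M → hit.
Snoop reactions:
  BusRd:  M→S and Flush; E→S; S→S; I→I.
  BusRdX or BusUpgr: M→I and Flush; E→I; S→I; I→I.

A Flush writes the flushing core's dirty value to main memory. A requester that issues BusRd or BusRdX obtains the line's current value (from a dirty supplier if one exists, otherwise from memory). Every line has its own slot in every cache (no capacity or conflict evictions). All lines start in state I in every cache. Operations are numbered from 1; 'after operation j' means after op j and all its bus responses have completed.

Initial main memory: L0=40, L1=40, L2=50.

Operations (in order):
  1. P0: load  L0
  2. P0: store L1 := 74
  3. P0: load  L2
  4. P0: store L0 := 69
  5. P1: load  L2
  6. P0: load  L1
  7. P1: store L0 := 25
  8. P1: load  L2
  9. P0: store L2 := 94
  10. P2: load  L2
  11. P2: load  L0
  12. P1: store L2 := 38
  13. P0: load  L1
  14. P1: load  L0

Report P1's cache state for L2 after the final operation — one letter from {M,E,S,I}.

[1] P0: load  L0 | P0:E(40), P1:I, P2:I | bus: BusRd
[2] P0: store L1 := 74 | P0:M(74), P1:I, P2:I | bus: BusRdX
[3] P0: load  L2 | P0:E(50), P1:I, P2:I | bus: BusRd
[4] P0: store L0 := 69 | P0:M(69), P1:I, P2:I | bus: none
[5] P1: load  L2 | P0:S(50), P1:S(50), P2:I | bus: BusRd
[6] P0: load  L1 | P0:M(74), P1:I, P2:I | bus: none
[7] P1: store L0 := 25 | P0:I, P1:M(25), P2:I | bus: BusRdX,Flush
[8] P1: load  L2 | P0:S(50), P1:S(50), P2:I | bus: none
[9] P0: store L2 := 94 | P0:M(94), P1:I, P2:I | bus: BusUpgr
[10] P2: load  L2 | P0:S(94), P1:I, P2:S(94) | bus: BusRd,Flush
[11] P2: load  L0 | P0:I, P1:S(25), P2:S(25) | bus: BusRd,Flush
[12] P1: store L2 := 38 | P0:I, P1:M(38), P2:I | bus: BusRdX
[13] P0: load  L1 | P0:M(74), P1:I, P2:I | bus: none
[14] P1: load  L0 | P0:I, P1:S(25), P2:S(25) | bus: none

state = M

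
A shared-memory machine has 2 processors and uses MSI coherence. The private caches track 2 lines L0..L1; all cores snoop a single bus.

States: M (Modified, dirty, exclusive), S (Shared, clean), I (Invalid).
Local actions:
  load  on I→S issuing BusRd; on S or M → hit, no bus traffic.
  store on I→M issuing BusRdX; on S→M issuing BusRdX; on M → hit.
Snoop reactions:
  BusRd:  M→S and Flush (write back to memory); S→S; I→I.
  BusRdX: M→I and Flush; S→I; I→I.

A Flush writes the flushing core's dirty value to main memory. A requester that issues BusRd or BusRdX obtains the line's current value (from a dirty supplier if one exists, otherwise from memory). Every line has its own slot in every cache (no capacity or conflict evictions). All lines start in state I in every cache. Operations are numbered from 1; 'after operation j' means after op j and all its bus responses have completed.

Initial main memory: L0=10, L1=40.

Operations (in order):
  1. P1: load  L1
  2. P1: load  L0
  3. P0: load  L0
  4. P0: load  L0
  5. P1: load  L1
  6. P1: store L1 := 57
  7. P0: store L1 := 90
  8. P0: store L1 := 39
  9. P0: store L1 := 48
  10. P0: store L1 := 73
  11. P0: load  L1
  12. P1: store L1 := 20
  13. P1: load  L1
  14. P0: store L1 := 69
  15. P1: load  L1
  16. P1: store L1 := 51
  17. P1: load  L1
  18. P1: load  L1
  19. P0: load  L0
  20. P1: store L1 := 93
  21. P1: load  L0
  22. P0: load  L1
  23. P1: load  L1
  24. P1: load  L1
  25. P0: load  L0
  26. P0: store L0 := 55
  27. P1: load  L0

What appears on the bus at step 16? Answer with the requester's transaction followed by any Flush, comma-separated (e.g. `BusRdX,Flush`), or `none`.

1. P1: load  L1  bus=[BusRd]  L1: P0=I P1=S  mem[L1]=40
2. P1: load  L0  bus=[BusRd]  L0: P0=I P1=S  mem[L0]=10
3. P0: load  L0  bus=[BusRd]  L0: P0=S P1=S  mem[L0]=10
4. P0: load  L0  bus=[-]  L0: P0=S P1=S  mem[L0]=10
5. P1: load  L1  bus=[-]  L1: P0=I P1=S  mem[L1]=40
6. P1: store L1 := 57  bus=[BusRdX]  L1: P0=I P1=M  mem[L1]=40
7. P0: store L1 := 90  bus=[BusRdX,Flush]  L1: P0=M P1=I  mem[L1]=57
8. P0: store L1 := 39  bus=[-]  L1: P0=M P1=I  mem[L1]=57
9. P0: store L1 := 48  bus=[-]  L1: P0=M P1=I  mem[L1]=57
10. P0: store L1 := 73  bus=[-]  L1: P0=M P1=I  mem[L1]=57
11. P0: load  L1  bus=[-]  L1: P0=M P1=I  mem[L1]=57
12. P1: store L1 := 20  bus=[BusRdX,Flush]  L1: P0=I P1=M  mem[L1]=73
13. P1: load  L1  bus=[-]  L1: P0=I P1=M  mem[L1]=73
14. P0: store L1 := 69  bus=[BusRdX,Flush]  L1: P0=M P1=I  mem[L1]=20
15. P1: load  L1  bus=[BusRd,Flush]  L1: P0=S P1=S  mem[L1]=69
16. P1: store L1 := 51  bus=[BusRdX]  L1: P0=I P1=M  mem[L1]=69
17. P1: load  L1  bus=[-]  L1: P0=I P1=M  mem[L1]=69
18. P1: load  L1  bus=[-]  L1: P0=I P1=M  mem[L1]=69
19. P0: load  L0  bus=[-]  L0: P0=S P1=S  mem[L0]=10
20. P1: store L1 := 93  bus=[-]  L1: P0=I P1=M  mem[L1]=69
21. P1: load  L0  bus=[-]  L0: P0=S P1=S  mem[L0]=10
22. P0: load  L1  bus=[BusRd,Flush]  L1: P0=S P1=S  mem[L1]=93
23. P1: load  L1  bus=[-]  L1: P0=S P1=S  mem[L1]=93
24. P1: load  L1  bus=[-]  L1: P0=S P1=S  mem[L1]=93
25. P0: load  L0  bus=[-]  L0: P0=S P1=S  mem[L0]=10
26. P0: store L0 := 55  bus=[BusRdX]  L0: P0=M P1=I  mem[L0]=10
27. P1: load  L0  bus=[BusRd,Flush]  L0: P0=S P1=S  mem[L0]=55

bus = BusRdX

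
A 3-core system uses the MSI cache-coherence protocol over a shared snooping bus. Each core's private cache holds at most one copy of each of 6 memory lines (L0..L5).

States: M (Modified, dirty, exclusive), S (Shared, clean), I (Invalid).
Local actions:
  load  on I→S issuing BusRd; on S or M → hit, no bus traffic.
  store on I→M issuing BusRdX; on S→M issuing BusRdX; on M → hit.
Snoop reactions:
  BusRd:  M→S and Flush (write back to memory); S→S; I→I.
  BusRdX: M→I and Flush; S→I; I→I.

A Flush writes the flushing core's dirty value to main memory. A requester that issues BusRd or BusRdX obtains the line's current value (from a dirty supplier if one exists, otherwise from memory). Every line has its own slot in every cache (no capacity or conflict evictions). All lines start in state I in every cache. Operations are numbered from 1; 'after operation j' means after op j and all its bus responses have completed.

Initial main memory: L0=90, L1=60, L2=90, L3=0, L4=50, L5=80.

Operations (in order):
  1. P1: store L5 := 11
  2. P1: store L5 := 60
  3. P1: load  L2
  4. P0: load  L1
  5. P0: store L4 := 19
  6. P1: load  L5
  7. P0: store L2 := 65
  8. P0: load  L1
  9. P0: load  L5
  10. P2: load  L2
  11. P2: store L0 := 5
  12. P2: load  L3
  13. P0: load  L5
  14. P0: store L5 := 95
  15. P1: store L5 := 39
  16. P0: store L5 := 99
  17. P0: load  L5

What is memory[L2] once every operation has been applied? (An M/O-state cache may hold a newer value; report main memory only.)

memory[L2] = 65

step 1: P1: store L5 := 11  ⟶  IMI  (L5)  txn=BusRdX  M[L5]=80
step 2: P1: store L5 := 60  ⟶  IMI  (L5)  txn=∅  M[L5]=80
step 3: P1: load  L2  ⟶  ISI  (L2)  txn=BusRd  M[L2]=90
step 4: P0: load  L1  ⟶  SII  (L1)  txn=BusRd  M[L1]=60
step 5: P0: store L4 := 19  ⟶  MII  (L4)  txn=BusRdX  M[L4]=50
step 6: P1: load  L5  ⟶  IMI  (L5)  txn=∅  M[L5]=80
step 7: P0: store L2 := 65  ⟶  MII  (L2)  txn=BusRdX  M[L2]=90
step 8: P0: load  L1  ⟶  SII  (L1)  txn=∅  M[L1]=60
step 9: P0: load  L5  ⟶  SSI  (L5)  txn=BusRd+Flush  M[L5]=60
step 10: P2: load  L2  ⟶  SIS  (L2)  txn=BusRd+Flush  M[L2]=65
step 11: P2: store L0 := 5  ⟶  IIM  (L0)  txn=BusRdX  M[L0]=90
step 12: P2: load  L3  ⟶  IIS  (L3)  txn=BusRd  M[L3]=0
step 13: P0: load  L5  ⟶  SSI  (L5)  txn=∅  M[L5]=60
step 14: P0: store L5 := 95  ⟶  MII  (L5)  txn=BusRdX  M[L5]=60
step 15: P1: store L5 := 39  ⟶  IMI  (L5)  txn=BusRdX+Flush  M[L5]=95
step 16: P0: store L5 := 99  ⟶  MII  (L5)  txn=BusRdX+Flush  M[L5]=39
step 17: P0: load  L5  ⟶  MII  (L5)  txn=∅  M[L5]=39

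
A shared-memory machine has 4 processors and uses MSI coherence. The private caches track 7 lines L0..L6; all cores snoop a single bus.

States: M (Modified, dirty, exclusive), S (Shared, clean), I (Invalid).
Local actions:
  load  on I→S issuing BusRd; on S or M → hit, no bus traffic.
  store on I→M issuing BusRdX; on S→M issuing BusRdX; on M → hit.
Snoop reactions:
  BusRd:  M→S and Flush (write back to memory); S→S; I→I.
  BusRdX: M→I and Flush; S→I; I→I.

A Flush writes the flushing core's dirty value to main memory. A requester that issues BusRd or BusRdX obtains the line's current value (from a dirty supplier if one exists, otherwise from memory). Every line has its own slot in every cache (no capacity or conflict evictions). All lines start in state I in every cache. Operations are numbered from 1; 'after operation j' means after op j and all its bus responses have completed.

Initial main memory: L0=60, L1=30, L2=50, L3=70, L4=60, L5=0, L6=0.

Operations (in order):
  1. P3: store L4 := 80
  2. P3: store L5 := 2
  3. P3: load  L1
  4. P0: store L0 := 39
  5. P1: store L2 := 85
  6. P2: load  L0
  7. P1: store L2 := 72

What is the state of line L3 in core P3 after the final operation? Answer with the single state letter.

state = I

1. P3: store L4 := 80  bus=[BusRdX]  L4: P0=I P1=I P2=I P3=M  mem[L4]=60
2. P3: store L5 := 2  bus=[BusRdX]  L5: P0=I P1=I P2=I P3=M  mem[L5]=0
3. P3: load  L1  bus=[BusRd]  L1: P0=I P1=I P2=I P3=S  mem[L1]=30
4. P0: store L0 := 39  bus=[BusRdX]  L0: P0=M P1=I P2=I P3=I  mem[L0]=60
5. P1: store L2 := 85  bus=[BusRdX]  L2: P0=I P1=M P2=I P3=I  mem[L2]=50
6. P2: load  L0  bus=[BusRd,Flush]  L0: P0=S P1=I P2=S P3=I  mem[L0]=39
7. P1: store L2 := 72  bus=[-]  L2: P0=I P1=M P2=I P3=I  mem[L2]=50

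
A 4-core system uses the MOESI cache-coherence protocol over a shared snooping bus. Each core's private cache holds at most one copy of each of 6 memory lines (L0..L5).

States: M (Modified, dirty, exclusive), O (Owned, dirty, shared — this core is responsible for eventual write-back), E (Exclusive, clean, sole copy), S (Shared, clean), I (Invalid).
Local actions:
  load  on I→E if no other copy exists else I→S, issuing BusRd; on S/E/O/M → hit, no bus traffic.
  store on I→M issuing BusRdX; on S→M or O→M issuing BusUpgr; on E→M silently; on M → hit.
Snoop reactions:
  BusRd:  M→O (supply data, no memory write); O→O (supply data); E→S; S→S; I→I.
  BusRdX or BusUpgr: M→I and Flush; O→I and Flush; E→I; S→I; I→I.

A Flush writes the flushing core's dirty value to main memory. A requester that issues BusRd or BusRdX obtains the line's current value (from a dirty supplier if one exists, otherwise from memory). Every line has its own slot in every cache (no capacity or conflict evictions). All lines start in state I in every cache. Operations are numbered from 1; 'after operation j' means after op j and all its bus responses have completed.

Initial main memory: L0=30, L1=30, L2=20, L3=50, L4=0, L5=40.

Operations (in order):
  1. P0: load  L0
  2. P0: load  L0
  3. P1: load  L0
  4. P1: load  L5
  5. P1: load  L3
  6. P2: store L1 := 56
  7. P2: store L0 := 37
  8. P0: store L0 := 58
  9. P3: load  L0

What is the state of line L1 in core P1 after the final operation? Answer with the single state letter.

state = I

  op1 P0: load  L0 → E/I/I/I on L0; bus BusRd; mem=30
  op2 P0: load  L0 → E/I/I/I on L0; bus (none); mem=30
  op3 P1: load  L0 → S/S/I/I on L0; bus BusRd; mem=30
  op4 P1: load  L5 → I/E/I/I on L5; bus BusRd; mem=40
  op5 P1: load  L3 → I/E/I/I on L3; bus BusRd; mem=50
  op6 P2: store L1 := 56 → I/I/M/I on L1; bus BusRdX; mem=30
  op7 P2: store L0 := 37 → I/I/M/I on L0; bus BusRdX; mem=30
  op8 P0: store L0 := 58 → M/I/I/I on L0; bus BusRdX Flush; mem=37
  op9 P3: load  L0 → O/I/I/S on L0; bus BusRd; mem=37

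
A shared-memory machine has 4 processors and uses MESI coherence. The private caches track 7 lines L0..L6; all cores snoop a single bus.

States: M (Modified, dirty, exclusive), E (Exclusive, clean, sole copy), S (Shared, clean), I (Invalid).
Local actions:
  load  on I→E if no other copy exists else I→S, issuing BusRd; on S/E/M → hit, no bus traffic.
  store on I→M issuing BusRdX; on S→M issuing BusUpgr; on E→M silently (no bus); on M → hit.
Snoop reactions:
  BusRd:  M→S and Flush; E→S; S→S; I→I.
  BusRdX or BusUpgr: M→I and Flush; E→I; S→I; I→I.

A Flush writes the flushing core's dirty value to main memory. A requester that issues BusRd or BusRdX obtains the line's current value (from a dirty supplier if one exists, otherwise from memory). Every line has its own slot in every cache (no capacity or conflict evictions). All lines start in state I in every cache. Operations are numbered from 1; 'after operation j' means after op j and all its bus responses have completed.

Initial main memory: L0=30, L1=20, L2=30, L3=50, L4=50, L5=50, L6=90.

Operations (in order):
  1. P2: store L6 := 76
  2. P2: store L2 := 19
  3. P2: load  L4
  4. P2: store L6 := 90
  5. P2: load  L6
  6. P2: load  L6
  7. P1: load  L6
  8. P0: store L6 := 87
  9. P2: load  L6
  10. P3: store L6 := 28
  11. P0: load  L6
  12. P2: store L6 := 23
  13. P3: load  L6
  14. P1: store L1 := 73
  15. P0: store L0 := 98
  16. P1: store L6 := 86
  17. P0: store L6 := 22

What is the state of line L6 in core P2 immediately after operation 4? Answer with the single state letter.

state = M

1. P2: store L6 := 76  bus=[BusRdX]  L6: P0=I P1=I P2=M P3=I  mem[L6]=90
2. P2: store L2 := 19  bus=[BusRdX]  L2: P0=I P1=I P2=M P3=I  mem[L2]=30
3. P2: load  L4  bus=[BusRd]  L4: P0=I P1=I P2=E P3=I  mem[L4]=50
4. P2: store L6 := 90  bus=[-]  L6: P0=I P1=I P2=M P3=I  mem[L6]=90
5. P2: load  L6  bus=[-]  L6: P0=I P1=I P2=M P3=I  mem[L6]=90
6. P2: load  L6  bus=[-]  L6: P0=I P1=I P2=M P3=I  mem[L6]=90
7. P1: load  L6  bus=[BusRd,Flush]  L6: P0=I P1=S P2=S P3=I  mem[L6]=90
8. P0: store L6 := 87  bus=[BusRdX]  L6: P0=M P1=I P2=I P3=I  mem[L6]=90
9. P2: load  L6  bus=[BusRd,Flush]  L6: P0=S P1=I P2=S P3=I  mem[L6]=87
10. P3: store L6 := 28  bus=[BusRdX]  L6: P0=I P1=I P2=I P3=M  mem[L6]=87
11. P0: load  L6  bus=[BusRd,Flush]  L6: P0=S P1=I P2=I P3=S  mem[L6]=28
12. P2: store L6 := 23  bus=[BusRdX]  L6: P0=I P1=I P2=M P3=I  mem[L6]=28
13. P3: load  L6  bus=[BusRd,Flush]  L6: P0=I P1=I P2=S P3=S  mem[L6]=23
14. P1: store L1 := 73  bus=[BusRdX]  L1: P0=I P1=M P2=I P3=I  mem[L1]=20
15. P0: store L0 := 98  bus=[BusRdX]  L0: P0=M P1=I P2=I P3=I  mem[L0]=30
16. P1: store L6 := 86  bus=[BusRdX]  L6: P0=I P1=M P2=I P3=I  mem[L6]=23
17. P0: store L6 := 22  bus=[BusRdX,Flush]  L6: P0=M P1=I P2=I P3=I  mem[L6]=86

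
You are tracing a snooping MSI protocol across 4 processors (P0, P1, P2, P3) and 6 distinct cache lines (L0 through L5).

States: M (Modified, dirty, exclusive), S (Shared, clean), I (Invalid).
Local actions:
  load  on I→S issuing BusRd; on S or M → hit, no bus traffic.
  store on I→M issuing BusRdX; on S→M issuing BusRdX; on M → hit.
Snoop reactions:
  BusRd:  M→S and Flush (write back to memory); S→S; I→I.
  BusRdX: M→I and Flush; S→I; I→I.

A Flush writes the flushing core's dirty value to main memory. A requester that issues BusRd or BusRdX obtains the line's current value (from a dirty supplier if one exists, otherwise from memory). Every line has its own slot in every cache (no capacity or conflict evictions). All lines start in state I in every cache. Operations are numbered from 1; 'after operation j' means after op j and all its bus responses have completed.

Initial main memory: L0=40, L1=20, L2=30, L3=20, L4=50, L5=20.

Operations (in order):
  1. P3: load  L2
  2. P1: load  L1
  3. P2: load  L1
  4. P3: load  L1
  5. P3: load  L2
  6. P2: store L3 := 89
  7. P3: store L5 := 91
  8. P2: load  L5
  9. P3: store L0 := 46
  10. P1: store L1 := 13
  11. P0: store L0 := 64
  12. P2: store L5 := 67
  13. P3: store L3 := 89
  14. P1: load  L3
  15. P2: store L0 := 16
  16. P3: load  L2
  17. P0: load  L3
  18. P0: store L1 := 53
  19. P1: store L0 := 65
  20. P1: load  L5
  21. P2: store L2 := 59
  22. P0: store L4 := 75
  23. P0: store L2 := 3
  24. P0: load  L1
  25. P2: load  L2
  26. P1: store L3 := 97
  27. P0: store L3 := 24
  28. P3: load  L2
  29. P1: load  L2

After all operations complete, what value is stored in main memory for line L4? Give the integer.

step 1: P3: load  L2  ⟶  IIIS  (L2)  txn=BusRd  M[L2]=30
step 2: P1: load  L1  ⟶  ISII  (L1)  txn=BusRd  M[L1]=20
step 3: P2: load  L1  ⟶  ISSI  (L1)  txn=BusRd  M[L1]=20
step 4: P3: load  L1  ⟶  ISSS  (L1)  txn=BusRd  M[L1]=20
step 5: P3: load  L2  ⟶  IIIS  (L2)  txn=∅  M[L2]=30
step 6: P2: store L3 := 89  ⟶  IIMI  (L3)  txn=BusRdX  M[L3]=20
step 7: P3: store L5 := 91  ⟶  IIIM  (L5)  txn=BusRdX  M[L5]=20
step 8: P2: load  L5  ⟶  IISS  (L5)  txn=BusRd+Flush  M[L5]=91
step 9: P3: store L0 := 46  ⟶  IIIM  (L0)  txn=BusRdX  M[L0]=40
step 10: P1: store L1 := 13  ⟶  IMII  (L1)  txn=BusRdX  M[L1]=20
step 11: P0: store L0 := 64  ⟶  MIII  (L0)  txn=BusRdX+Flush  M[L0]=46
step 12: P2: store L5 := 67  ⟶  IIMI  (L5)  txn=BusRdX  M[L5]=91
step 13: P3: store L3 := 89  ⟶  IIIM  (L3)  txn=BusRdX+Flush  M[L3]=89
step 14: P1: load  L3  ⟶  ISIS  (L3)  txn=BusRd+Flush  M[L3]=89
step 15: P2: store L0 := 16  ⟶  IIMI  (L0)  txn=BusRdX+Flush  M[L0]=64
step 16: P3: load  L2  ⟶  IIIS  (L2)  txn=∅  M[L2]=30
step 17: P0: load  L3  ⟶  SSIS  (L3)  txn=BusRd  M[L3]=89
step 18: P0: store L1 := 53  ⟶  MIII  (L1)  txn=BusRdX+Flush  M[L1]=13
step 19: P1: store L0 := 65  ⟶  IMII  (L0)  txn=BusRdX+Flush  M[L0]=16
step 20: P1: load  L5  ⟶  ISSI  (L5)  txn=BusRd+Flush  M[L5]=67
step 21: P2: store L2 := 59  ⟶  IIMI  (L2)  txn=BusRdX  M[L2]=30
step 22: P0: store L4 := 75  ⟶  MIII  (L4)  txn=BusRdX  M[L4]=50
step 23: P0: store L2 := 3  ⟶  MIII  (L2)  txn=BusRdX+Flush  M[L2]=59
step 24: P0: load  L1  ⟶  MIII  (L1)  txn=∅  M[L1]=13
step 25: P2: load  L2  ⟶  SISI  (L2)  txn=BusRd+Flush  M[L2]=3
step 26: P1: store L3 := 97  ⟶  IMII  (L3)  txn=BusRdX  M[L3]=89
step 27: P0: store L3 := 24  ⟶  MIII  (L3)  txn=BusRdX+Flush  M[L3]=97
step 28: P3: load  L2  ⟶  SISS  (L2)  txn=BusRd  M[L2]=3
step 29: P1: load  L2  ⟶  SSSS  (L2)  txn=BusRd  M[L2]=3

memory[L4] = 50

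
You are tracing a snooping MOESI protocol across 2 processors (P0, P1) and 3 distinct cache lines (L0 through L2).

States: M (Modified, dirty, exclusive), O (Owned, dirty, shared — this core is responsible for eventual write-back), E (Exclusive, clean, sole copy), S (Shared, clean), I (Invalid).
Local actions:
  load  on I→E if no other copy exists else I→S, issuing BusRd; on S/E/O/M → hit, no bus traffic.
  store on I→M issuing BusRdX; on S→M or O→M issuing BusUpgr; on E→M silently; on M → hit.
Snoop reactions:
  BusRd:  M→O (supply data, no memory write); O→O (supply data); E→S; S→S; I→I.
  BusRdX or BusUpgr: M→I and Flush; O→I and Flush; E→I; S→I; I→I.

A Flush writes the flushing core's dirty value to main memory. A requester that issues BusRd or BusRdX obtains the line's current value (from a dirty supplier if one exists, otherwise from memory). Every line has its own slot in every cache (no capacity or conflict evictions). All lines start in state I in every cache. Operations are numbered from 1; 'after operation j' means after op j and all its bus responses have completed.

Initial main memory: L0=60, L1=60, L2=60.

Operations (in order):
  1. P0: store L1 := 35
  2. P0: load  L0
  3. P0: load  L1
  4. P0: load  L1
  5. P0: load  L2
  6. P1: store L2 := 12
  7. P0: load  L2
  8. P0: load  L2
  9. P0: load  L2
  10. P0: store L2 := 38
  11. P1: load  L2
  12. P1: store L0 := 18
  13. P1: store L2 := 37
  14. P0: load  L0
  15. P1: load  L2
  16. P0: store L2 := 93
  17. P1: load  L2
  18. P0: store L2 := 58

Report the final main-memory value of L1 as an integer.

1. P0: store L1 := 35  bus=[BusRdX]  L1: P0=M P1=I  mem[L1]=60
2. P0: load  L0  bus=[BusRd]  L0: P0=E P1=I  mem[L0]=60
3. P0: load  L1  bus=[-]  L1: P0=M P1=I  mem[L1]=60
4. P0: load  L1  bus=[-]  L1: P0=M P1=I  mem[L1]=60
5. P0: load  L2  bus=[BusRd]  L2: P0=E P1=I  mem[L2]=60
6. P1: store L2 := 12  bus=[BusRdX]  L2: P0=I P1=M  mem[L2]=60
7. P0: load  L2  bus=[BusRd]  L2: P0=S P1=O  mem[L2]=60
8. P0: load  L2  bus=[-]  L2: P0=S P1=O  mem[L2]=60
9. P0: load  L2  bus=[-]  L2: P0=S P1=O  mem[L2]=60
10. P0: store L2 := 38  bus=[BusUpgr,Flush]  L2: P0=M P1=I  mem[L2]=12
11. P1: load  L2  bus=[BusRd]  L2: P0=O P1=S  mem[L2]=12
12. P1: store L0 := 18  bus=[BusRdX]  L0: P0=I P1=M  mem[L0]=60
13. P1: store L2 := 37  bus=[BusUpgr,Flush]  L2: P0=I P1=M  mem[L2]=38
14. P0: load  L0  bus=[BusRd]  L0: P0=S P1=O  mem[L0]=60
15. P1: load  L2  bus=[-]  L2: P0=I P1=M  mem[L2]=38
16. P0: store L2 := 93  bus=[BusRdX,Flush]  L2: P0=M P1=I  mem[L2]=37
17. P1: load  L2  bus=[BusRd]  L2: P0=O P1=S  mem[L2]=37
18. P0: store L2 := 58  bus=[BusUpgr]  L2: P0=M P1=I  mem[L2]=37

memory[L1] = 60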